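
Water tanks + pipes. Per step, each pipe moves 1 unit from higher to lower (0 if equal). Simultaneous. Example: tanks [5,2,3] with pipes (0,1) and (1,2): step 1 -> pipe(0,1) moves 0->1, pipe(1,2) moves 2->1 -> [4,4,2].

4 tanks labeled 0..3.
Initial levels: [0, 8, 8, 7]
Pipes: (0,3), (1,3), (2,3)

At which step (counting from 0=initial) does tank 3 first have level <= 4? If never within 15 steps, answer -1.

Step 1: flows [3->0,1->3,2->3] -> levels [1 7 7 8]
Step 2: flows [3->0,3->1,3->2] -> levels [2 8 8 5]
Step 3: flows [3->0,1->3,2->3] -> levels [3 7 7 6]
Step 4: flows [3->0,1->3,2->3] -> levels [4 6 6 7]
Step 5: flows [3->0,3->1,3->2] -> levels [5 7 7 4]
Tank 3 first reaches <=4 at step 5

Answer: 5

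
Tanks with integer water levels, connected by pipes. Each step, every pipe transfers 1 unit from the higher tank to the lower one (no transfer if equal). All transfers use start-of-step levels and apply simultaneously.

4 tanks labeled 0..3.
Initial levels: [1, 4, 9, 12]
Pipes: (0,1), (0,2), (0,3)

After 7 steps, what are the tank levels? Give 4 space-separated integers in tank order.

Step 1: flows [1->0,2->0,3->0] -> levels [4 3 8 11]
Step 2: flows [0->1,2->0,3->0] -> levels [5 4 7 10]
Step 3: flows [0->1,2->0,3->0] -> levels [6 5 6 9]
Step 4: flows [0->1,0=2,3->0] -> levels [6 6 6 8]
Step 5: flows [0=1,0=2,3->0] -> levels [7 6 6 7]
Step 6: flows [0->1,0->2,0=3] -> levels [5 7 7 7]
Step 7: flows [1->0,2->0,3->0] -> levels [8 6 6 6]

Answer: 8 6 6 6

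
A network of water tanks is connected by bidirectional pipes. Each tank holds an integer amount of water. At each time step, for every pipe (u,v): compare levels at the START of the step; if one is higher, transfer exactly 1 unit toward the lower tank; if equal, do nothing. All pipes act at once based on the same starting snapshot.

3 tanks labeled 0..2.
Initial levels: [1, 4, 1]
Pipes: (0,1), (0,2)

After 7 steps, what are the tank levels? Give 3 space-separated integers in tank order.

Answer: 2 2 2

Derivation:
Step 1: flows [1->0,0=2] -> levels [2 3 1]
Step 2: flows [1->0,0->2] -> levels [2 2 2]
Step 3: flows [0=1,0=2] -> levels [2 2 2]
  -> stable; steps 4..7 unchanged -> [2 2 2]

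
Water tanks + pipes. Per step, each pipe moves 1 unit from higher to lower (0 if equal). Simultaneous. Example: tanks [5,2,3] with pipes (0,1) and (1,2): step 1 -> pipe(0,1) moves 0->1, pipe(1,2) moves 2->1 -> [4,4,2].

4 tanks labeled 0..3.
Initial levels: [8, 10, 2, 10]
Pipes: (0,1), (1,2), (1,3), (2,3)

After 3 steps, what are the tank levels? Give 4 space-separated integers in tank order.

Answer: 9 6 8 7

Derivation:
Step 1: flows [1->0,1->2,1=3,3->2] -> levels [9 8 4 9]
Step 2: flows [0->1,1->2,3->1,3->2] -> levels [8 9 6 7]
Step 3: flows [1->0,1->2,1->3,3->2] -> levels [9 6 8 7]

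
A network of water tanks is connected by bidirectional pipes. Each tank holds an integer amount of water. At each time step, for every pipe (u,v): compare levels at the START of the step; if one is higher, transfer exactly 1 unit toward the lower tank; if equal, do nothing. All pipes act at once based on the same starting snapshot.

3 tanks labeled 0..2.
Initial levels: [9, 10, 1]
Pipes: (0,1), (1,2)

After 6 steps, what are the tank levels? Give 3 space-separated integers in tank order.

Step 1: flows [1->0,1->2] -> levels [10 8 2]
Step 2: flows [0->1,1->2] -> levels [9 8 3]
Step 3: flows [0->1,1->2] -> levels [8 8 4]
Step 4: flows [0=1,1->2] -> levels [8 7 5]
Step 5: flows [0->1,1->2] -> levels [7 7 6]
Step 6: flows [0=1,1->2] -> levels [7 6 7]

Answer: 7 6 7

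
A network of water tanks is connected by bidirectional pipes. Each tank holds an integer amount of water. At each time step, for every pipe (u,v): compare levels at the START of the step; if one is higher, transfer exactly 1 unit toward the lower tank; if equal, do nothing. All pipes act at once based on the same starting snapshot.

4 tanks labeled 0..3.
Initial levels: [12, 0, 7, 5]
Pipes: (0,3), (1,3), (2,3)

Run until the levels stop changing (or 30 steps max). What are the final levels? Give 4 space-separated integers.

Step 1: flows [0->3,3->1,2->3] -> levels [11 1 6 6]
Step 2: flows [0->3,3->1,2=3] -> levels [10 2 6 6]
Step 3: flows [0->3,3->1,2=3] -> levels [9 3 6 6]
Step 4: flows [0->3,3->1,2=3] -> levels [8 4 6 6]
Step 5: flows [0->3,3->1,2=3] -> levels [7 5 6 6]
Step 6: flows [0->3,3->1,2=3] -> levels [6 6 6 6]
Step 7: flows [0=3,1=3,2=3] -> levels [6 6 6 6]
  -> stable (no change)

Answer: 6 6 6 6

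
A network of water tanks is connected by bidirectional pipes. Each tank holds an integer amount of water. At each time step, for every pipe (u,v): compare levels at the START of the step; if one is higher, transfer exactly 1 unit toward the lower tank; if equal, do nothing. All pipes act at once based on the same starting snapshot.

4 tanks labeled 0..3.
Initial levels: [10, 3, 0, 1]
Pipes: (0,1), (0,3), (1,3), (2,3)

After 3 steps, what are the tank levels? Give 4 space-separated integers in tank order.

Step 1: flows [0->1,0->3,1->3,3->2] -> levels [8 3 1 2]
Step 2: flows [0->1,0->3,1->3,3->2] -> levels [6 3 2 3]
Step 3: flows [0->1,0->3,1=3,3->2] -> levels [4 4 3 3]

Answer: 4 4 3 3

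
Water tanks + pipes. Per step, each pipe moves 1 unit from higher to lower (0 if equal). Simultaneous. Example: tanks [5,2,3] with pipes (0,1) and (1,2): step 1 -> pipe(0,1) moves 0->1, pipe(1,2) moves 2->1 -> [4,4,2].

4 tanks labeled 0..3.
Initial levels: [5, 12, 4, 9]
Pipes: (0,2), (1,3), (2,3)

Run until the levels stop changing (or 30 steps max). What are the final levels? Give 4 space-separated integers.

Step 1: flows [0->2,1->3,3->2] -> levels [4 11 6 9]
Step 2: flows [2->0,1->3,3->2] -> levels [5 10 6 9]
Step 3: flows [2->0,1->3,3->2] -> levels [6 9 6 9]
Step 4: flows [0=2,1=3,3->2] -> levels [6 9 7 8]
Step 5: flows [2->0,1->3,3->2] -> levels [7 8 7 8]
Step 6: flows [0=2,1=3,3->2] -> levels [7 8 8 7]
Step 7: flows [2->0,1->3,2->3] -> levels [8 7 6 9]
Step 8: flows [0->2,3->1,3->2] -> levels [7 8 8 7]
  -> period-2 cycle: step 8 state = step 6 state; never stabilizes
  -> state at step 30: (30-6) mod 2 = 0, same as step 6 -> [7 8 8 7]

Answer: 7 8 8 7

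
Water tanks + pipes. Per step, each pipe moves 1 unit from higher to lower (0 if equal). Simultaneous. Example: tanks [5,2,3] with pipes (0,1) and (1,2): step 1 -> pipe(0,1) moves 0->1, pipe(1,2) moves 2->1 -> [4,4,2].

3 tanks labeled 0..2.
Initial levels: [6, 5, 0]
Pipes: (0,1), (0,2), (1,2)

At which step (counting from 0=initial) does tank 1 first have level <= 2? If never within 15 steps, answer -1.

Answer: -1

Derivation:
Step 1: flows [0->1,0->2,1->2] -> levels [4 5 2]
Step 2: flows [1->0,0->2,1->2] -> levels [4 3 4]
Step 3: flows [0->1,0=2,2->1] -> levels [3 5 3]
Step 4: flows [1->0,0=2,1->2] -> levels [4 3 4]
  -> period-2 cycle (repeats step 2); tank 1 never drops to <=2
Tank 1 never reaches <=2 within 15 steps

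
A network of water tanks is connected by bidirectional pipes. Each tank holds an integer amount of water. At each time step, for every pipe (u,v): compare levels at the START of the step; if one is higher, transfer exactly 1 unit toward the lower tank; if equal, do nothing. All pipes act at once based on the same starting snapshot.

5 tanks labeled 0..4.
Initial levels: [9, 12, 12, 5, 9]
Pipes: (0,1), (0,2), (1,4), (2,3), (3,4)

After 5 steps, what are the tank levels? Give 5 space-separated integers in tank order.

Step 1: flows [1->0,2->0,1->4,2->3,4->3] -> levels [11 10 10 7 9]
Step 2: flows [0->1,0->2,1->4,2->3,4->3] -> levels [9 10 10 9 9]
Step 3: flows [1->0,2->0,1->4,2->3,3=4] -> levels [11 8 8 10 10]
Step 4: flows [0->1,0->2,4->1,3->2,3=4] -> levels [9 10 10 9 9]
  -> period-2 cycle: step 4 state = step 2 state
  -> state at step 5: (5-2) mod 2 = 1, same as step 3 -> [11 8 8 10 10]

Answer: 11 8 8 10 10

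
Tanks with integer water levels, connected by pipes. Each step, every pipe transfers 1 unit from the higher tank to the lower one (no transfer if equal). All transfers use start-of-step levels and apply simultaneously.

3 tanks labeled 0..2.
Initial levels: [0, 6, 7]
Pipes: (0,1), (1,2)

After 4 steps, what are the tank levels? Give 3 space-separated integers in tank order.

Answer: 4 4 5

Derivation:
Step 1: flows [1->0,2->1] -> levels [1 6 6]
Step 2: flows [1->0,1=2] -> levels [2 5 6]
Step 3: flows [1->0,2->1] -> levels [3 5 5]
Step 4: flows [1->0,1=2] -> levels [4 4 5]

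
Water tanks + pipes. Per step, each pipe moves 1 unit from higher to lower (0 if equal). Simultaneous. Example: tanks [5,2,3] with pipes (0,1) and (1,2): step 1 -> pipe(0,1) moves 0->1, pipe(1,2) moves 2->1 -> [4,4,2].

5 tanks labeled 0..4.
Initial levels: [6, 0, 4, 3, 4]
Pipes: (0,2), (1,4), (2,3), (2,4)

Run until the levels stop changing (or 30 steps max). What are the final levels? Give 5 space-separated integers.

Step 1: flows [0->2,4->1,2->3,2=4] -> levels [5 1 4 4 3]
Step 2: flows [0->2,4->1,2=3,2->4] -> levels [4 2 4 4 3]
Step 3: flows [0=2,4->1,2=3,2->4] -> levels [4 3 3 4 3]
Step 4: flows [0->2,1=4,3->2,2=4] -> levels [3 3 5 3 3]
Step 5: flows [2->0,1=4,2->3,2->4] -> levels [4 3 2 4 4]
Step 6: flows [0->2,4->1,3->2,4->2] -> levels [3 4 5 3 2]
Step 7: flows [2->0,1->4,2->3,2->4] -> levels [4 3 2 4 4]
  -> period-2 cycle: step 7 state = step 5 state; never stabilizes
  -> state at step 30: (30-5) mod 2 = 1, same as step 6 -> [3 4 5 3 2]

Answer: 3 4 5 3 2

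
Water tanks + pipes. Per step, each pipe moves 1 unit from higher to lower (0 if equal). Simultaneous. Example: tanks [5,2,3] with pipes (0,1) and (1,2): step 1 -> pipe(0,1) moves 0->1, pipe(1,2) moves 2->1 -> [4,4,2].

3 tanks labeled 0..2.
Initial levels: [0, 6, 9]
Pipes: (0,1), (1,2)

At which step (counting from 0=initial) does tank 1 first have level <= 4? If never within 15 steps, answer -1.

Answer: -1

Derivation:
Step 1: flows [1->0,2->1] -> levels [1 6 8]
Step 2: flows [1->0,2->1] -> levels [2 6 7]
Step 3: flows [1->0,2->1] -> levels [3 6 6]
Step 4: flows [1->0,1=2] -> levels [4 5 6]
Step 5: flows [1->0,2->1] -> levels [5 5 5]
Step 6: flows [0=1,1=2] -> levels [5 5 5]
  -> stable; tank 1 stays at 5 > 4
Tank 1 never reaches <=4 within 15 steps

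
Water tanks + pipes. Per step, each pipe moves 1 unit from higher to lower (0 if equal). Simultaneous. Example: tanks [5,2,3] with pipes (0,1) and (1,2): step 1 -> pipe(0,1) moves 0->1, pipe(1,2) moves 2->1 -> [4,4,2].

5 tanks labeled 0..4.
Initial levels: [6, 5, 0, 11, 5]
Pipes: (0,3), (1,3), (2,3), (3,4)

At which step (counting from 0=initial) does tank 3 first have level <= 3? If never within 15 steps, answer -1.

Step 1: flows [3->0,3->1,3->2,3->4] -> levels [7 6 1 7 6]
Step 2: flows [0=3,3->1,3->2,3->4] -> levels [7 7 2 4 7]
Step 3: flows [0->3,1->3,3->2,4->3] -> levels [6 6 3 6 6]
Step 4: flows [0=3,1=3,3->2,3=4] -> levels [6 6 4 5 6]
Step 5: flows [0->3,1->3,3->2,4->3] -> levels [5 5 5 7 5]
Step 6: flows [3->0,3->1,3->2,3->4] -> levels [6 6 6 3 6]
Tank 3 first reaches <=3 at step 6

Answer: 6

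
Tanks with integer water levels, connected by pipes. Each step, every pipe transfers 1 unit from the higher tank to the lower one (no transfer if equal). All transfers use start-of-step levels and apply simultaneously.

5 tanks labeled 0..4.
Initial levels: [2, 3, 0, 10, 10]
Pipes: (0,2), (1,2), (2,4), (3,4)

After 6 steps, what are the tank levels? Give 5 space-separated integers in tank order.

Step 1: flows [0->2,1->2,4->2,3=4] -> levels [1 2 3 10 9]
Step 2: flows [2->0,2->1,4->2,3->4] -> levels [2 3 2 9 9]
Step 3: flows [0=2,1->2,4->2,3=4] -> levels [2 2 4 9 8]
Step 4: flows [2->0,2->1,4->2,3->4] -> levels [3 3 3 8 8]
Step 5: flows [0=2,1=2,4->2,3=4] -> levels [3 3 4 8 7]
Step 6: flows [2->0,2->1,4->2,3->4] -> levels [4 4 3 7 7]

Answer: 4 4 3 7 7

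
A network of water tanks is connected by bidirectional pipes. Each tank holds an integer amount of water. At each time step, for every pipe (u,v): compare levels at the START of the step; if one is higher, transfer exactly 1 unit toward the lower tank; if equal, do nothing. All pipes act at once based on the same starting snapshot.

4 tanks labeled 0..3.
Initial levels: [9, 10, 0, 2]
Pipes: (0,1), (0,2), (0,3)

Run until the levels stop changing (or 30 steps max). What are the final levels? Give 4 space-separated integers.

Answer: 3 6 6 6

Derivation:
Step 1: flows [1->0,0->2,0->3] -> levels [8 9 1 3]
Step 2: flows [1->0,0->2,0->3] -> levels [7 8 2 4]
Step 3: flows [1->0,0->2,0->3] -> levels [6 7 3 5]
Step 4: flows [1->0,0->2,0->3] -> levels [5 6 4 6]
Step 5: flows [1->0,0->2,3->0] -> levels [6 5 5 5]
Step 6: flows [0->1,0->2,0->3] -> levels [3 6 6 6]
Step 7: flows [1->0,2->0,3->0] -> levels [6 5 5 5]
  -> period-2 cycle: step 7 state = step 5 state; never stabilizes
  -> state at step 30: (30-5) mod 2 = 1, same as step 6 -> [3 6 6 6]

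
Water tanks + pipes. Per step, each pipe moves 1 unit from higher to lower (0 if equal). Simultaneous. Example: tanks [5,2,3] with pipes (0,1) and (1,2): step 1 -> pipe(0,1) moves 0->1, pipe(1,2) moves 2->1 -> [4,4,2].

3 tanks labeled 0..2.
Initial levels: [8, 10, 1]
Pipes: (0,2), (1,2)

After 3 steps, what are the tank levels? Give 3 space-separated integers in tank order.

Answer: 5 7 7

Derivation:
Step 1: flows [0->2,1->2] -> levels [7 9 3]
Step 2: flows [0->2,1->2] -> levels [6 8 5]
Step 3: flows [0->2,1->2] -> levels [5 7 7]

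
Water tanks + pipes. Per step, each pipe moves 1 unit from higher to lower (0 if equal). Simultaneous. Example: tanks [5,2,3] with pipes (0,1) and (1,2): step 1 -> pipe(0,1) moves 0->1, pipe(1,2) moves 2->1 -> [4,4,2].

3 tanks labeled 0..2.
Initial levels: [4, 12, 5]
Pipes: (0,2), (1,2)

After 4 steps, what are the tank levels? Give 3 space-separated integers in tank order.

Answer: 6 8 7

Derivation:
Step 1: flows [2->0,1->2] -> levels [5 11 5]
Step 2: flows [0=2,1->2] -> levels [5 10 6]
Step 3: flows [2->0,1->2] -> levels [6 9 6]
Step 4: flows [0=2,1->2] -> levels [6 8 7]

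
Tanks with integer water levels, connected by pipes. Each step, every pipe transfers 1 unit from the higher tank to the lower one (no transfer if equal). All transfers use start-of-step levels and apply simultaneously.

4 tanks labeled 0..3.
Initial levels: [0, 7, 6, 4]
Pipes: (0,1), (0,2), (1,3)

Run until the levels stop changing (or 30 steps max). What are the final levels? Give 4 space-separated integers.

Answer: 5 3 4 5

Derivation:
Step 1: flows [1->0,2->0,1->3] -> levels [2 5 5 5]
Step 2: flows [1->0,2->0,1=3] -> levels [4 4 4 5]
Step 3: flows [0=1,0=2,3->1] -> levels [4 5 4 4]
Step 4: flows [1->0,0=2,1->3] -> levels [5 3 4 5]
Step 5: flows [0->1,0->2,3->1] -> levels [3 5 5 4]
Step 6: flows [1->0,2->0,1->3] -> levels [5 3 4 5]
  -> period-2 cycle: step 6 state = step 4 state; never stabilizes
  -> state at step 30: (30-4) mod 2 = 0, same as step 4 -> [5 3 4 5]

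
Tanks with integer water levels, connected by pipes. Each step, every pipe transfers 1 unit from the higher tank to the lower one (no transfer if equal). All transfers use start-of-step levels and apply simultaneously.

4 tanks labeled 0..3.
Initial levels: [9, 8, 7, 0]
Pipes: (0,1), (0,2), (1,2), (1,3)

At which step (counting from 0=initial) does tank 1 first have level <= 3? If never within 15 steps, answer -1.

Answer: -1

Derivation:
Step 1: flows [0->1,0->2,1->2,1->3] -> levels [7 7 9 1]
Step 2: flows [0=1,2->0,2->1,1->3] -> levels [8 7 7 2]
Step 3: flows [0->1,0->2,1=2,1->3] -> levels [6 7 8 3]
Step 4: flows [1->0,2->0,2->1,1->3] -> levels [8 6 6 4]
Step 5: flows [0->1,0->2,1=2,1->3] -> levels [6 6 7 5]
Step 6: flows [0=1,2->0,2->1,1->3] -> levels [7 6 5 6]
Step 7: flows [0->1,0->2,1->2,1=3] -> levels [5 6 7 6]
Step 8: flows [1->0,2->0,2->1,1=3] -> levels [7 6 5 6]
  -> period-2 cycle (repeats step 6); tank 1 never drops to <=3
Tank 1 never reaches <=3 within 15 steps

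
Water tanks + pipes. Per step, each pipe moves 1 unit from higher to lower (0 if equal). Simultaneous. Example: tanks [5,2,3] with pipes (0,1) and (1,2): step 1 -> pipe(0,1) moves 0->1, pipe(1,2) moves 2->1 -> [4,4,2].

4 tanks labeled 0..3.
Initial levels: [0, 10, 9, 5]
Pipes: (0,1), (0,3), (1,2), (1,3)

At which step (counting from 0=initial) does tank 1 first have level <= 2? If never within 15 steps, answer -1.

Answer: -1

Derivation:
Step 1: flows [1->0,3->0,1->2,1->3] -> levels [2 7 10 5]
Step 2: flows [1->0,3->0,2->1,1->3] -> levels [4 6 9 5]
Step 3: flows [1->0,3->0,2->1,1->3] -> levels [6 5 8 5]
Step 4: flows [0->1,0->3,2->1,1=3] -> levels [4 7 7 6]
Step 5: flows [1->0,3->0,1=2,1->3] -> levels [6 5 7 6]
Step 6: flows [0->1,0=3,2->1,3->1] -> levels [5 8 6 5]
Step 7: flows [1->0,0=3,1->2,1->3] -> levels [6 5 7 6]
  -> period-2 cycle (repeats step 5); tank 1 never drops to <=2
Tank 1 never reaches <=2 within 15 steps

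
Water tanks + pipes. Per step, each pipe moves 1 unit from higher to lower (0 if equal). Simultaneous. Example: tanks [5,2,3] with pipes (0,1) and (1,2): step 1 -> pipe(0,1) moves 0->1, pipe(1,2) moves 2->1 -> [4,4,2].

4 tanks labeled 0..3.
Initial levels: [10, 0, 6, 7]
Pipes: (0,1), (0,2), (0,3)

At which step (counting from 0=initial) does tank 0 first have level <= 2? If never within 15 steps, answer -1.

Step 1: flows [0->1,0->2,0->3] -> levels [7 1 7 8]
Step 2: flows [0->1,0=2,3->0] -> levels [7 2 7 7]
Step 3: flows [0->1,0=2,0=3] -> levels [6 3 7 7]
Step 4: flows [0->1,2->0,3->0] -> levels [7 4 6 6]
Step 5: flows [0->1,0->2,0->3] -> levels [4 5 7 7]
Step 6: flows [1->0,2->0,3->0] -> levels [7 4 6 6]
  -> period-2 cycle (repeats step 4); tank 0 never drops to <=2
Tank 0 never reaches <=2 within 15 steps

Answer: -1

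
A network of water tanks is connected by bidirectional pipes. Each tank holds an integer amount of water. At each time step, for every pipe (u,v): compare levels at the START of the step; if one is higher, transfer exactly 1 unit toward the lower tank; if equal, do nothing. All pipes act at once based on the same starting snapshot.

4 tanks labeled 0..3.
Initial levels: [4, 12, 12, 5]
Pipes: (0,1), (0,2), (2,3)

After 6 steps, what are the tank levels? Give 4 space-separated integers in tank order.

Step 1: flows [1->0,2->0,2->3] -> levels [6 11 10 6]
Step 2: flows [1->0,2->0,2->3] -> levels [8 10 8 7]
Step 3: flows [1->0,0=2,2->3] -> levels [9 9 7 8]
Step 4: flows [0=1,0->2,3->2] -> levels [8 9 9 7]
Step 5: flows [1->0,2->0,2->3] -> levels [10 8 7 8]
Step 6: flows [0->1,0->2,3->2] -> levels [8 9 9 7]

Answer: 8 9 9 7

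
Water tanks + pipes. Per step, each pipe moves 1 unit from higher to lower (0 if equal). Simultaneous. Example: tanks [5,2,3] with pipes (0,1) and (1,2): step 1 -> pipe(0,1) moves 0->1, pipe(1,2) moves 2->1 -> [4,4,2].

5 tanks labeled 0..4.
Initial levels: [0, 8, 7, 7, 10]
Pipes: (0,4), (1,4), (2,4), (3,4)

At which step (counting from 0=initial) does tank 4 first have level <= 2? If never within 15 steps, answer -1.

Step 1: flows [4->0,4->1,4->2,4->3] -> levels [1 9 8 8 6]
Step 2: flows [4->0,1->4,2->4,3->4] -> levels [2 8 7 7 8]
Step 3: flows [4->0,1=4,4->2,4->3] -> levels [3 8 8 8 5]
Step 4: flows [4->0,1->4,2->4,3->4] -> levels [4 7 7 7 7]
Step 5: flows [4->0,1=4,2=4,3=4] -> levels [5 7 7 7 6]
Step 6: flows [4->0,1->4,2->4,3->4] -> levels [6 6 6 6 8]
Step 7: flows [4->0,4->1,4->2,4->3] -> levels [7 7 7 7 4]
Step 8: flows [0->4,1->4,2->4,3->4] -> levels [6 6 6 6 8]
  -> period-2 cycle (repeats step 6); tank 4 never drops to <=2
Tank 4 never reaches <=2 within 15 steps

Answer: -1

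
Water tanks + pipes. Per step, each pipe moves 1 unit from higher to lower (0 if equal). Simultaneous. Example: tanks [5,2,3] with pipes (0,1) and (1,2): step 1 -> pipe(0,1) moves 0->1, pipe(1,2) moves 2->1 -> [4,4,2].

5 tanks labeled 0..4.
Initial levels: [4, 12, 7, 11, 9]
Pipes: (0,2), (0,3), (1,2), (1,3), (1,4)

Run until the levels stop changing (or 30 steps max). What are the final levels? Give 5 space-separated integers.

Step 1: flows [2->0,3->0,1->2,1->3,1->4] -> levels [6 9 7 11 10]
Step 2: flows [2->0,3->0,1->2,3->1,4->1] -> levels [8 10 7 9 9]
Step 3: flows [0->2,3->0,1->2,1->3,1->4] -> levels [8 7 9 9 10]
Step 4: flows [2->0,3->0,2->1,3->1,4->1] -> levels [10 10 7 7 9]
Step 5: flows [0->2,0->3,1->2,1->3,1->4] -> levels [8 7 9 9 10]
  -> period-2 cycle: step 5 state = step 3 state; never stabilizes
  -> state at step 30: (30-3) mod 2 = 1, same as step 4 -> [10 10 7 7 9]

Answer: 10 10 7 7 9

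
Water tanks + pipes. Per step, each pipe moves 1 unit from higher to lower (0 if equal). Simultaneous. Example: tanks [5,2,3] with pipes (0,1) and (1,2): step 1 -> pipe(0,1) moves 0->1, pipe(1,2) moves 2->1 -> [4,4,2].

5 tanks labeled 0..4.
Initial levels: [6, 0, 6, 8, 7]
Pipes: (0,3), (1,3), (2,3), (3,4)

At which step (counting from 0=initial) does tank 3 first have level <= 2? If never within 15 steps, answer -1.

Step 1: flows [3->0,3->1,3->2,3->4] -> levels [7 1 7 4 8]
Step 2: flows [0->3,3->1,2->3,4->3] -> levels [6 2 6 6 7]
Step 3: flows [0=3,3->1,2=3,4->3] -> levels [6 3 6 6 6]
Step 4: flows [0=3,3->1,2=3,3=4] -> levels [6 4 6 5 6]
Step 5: flows [0->3,3->1,2->3,4->3] -> levels [5 5 5 7 5]
Step 6: flows [3->0,3->1,3->2,3->4] -> levels [6 6 6 3 6]
Step 7: flows [0->3,1->3,2->3,4->3] -> levels [5 5 5 7 5]
  -> period-2 cycle (repeats step 5); tank 3 never drops to <=2
Tank 3 never reaches <=2 within 15 steps

Answer: -1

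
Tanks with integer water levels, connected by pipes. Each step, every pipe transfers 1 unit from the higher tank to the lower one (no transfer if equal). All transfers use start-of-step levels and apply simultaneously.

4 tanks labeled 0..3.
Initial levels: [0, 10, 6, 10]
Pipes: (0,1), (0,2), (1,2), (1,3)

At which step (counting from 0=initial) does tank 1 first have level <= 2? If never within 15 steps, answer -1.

Step 1: flows [1->0,2->0,1->2,1=3] -> levels [2 8 6 10]
Step 2: flows [1->0,2->0,1->2,3->1] -> levels [4 7 6 9]
Step 3: flows [1->0,2->0,1->2,3->1] -> levels [6 6 6 8]
Step 4: flows [0=1,0=2,1=2,3->1] -> levels [6 7 6 7]
Step 5: flows [1->0,0=2,1->2,1=3] -> levels [7 5 7 7]
Step 6: flows [0->1,0=2,2->1,3->1] -> levels [6 8 6 6]
Step 7: flows [1->0,0=2,1->2,1->3] -> levels [7 5 7 7]
  -> period-2 cycle (repeats step 5); tank 1 never drops to <=2
Tank 1 never reaches <=2 within 15 steps

Answer: -1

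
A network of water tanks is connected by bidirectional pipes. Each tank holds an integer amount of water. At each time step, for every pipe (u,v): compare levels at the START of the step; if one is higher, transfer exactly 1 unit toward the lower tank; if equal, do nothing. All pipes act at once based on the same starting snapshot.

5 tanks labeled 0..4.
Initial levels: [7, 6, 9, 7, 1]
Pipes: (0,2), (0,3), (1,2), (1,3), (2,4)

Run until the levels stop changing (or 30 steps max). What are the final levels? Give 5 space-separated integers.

Answer: 5 5 7 8 5

Derivation:
Step 1: flows [2->0,0=3,2->1,3->1,2->4] -> levels [8 8 6 6 2]
Step 2: flows [0->2,0->3,1->2,1->3,2->4] -> levels [6 6 7 8 3]
Step 3: flows [2->0,3->0,2->1,3->1,2->4] -> levels [8 8 4 6 4]
Step 4: flows [0->2,0->3,1->2,1->3,2=4] -> levels [6 6 6 8 4]
Step 5: flows [0=2,3->0,1=2,3->1,2->4] -> levels [7 7 5 6 5]
Step 6: flows [0->2,0->3,1->2,1->3,2=4] -> levels [5 5 7 8 5]
Step 7: flows [2->0,3->0,2->1,3->1,2->4] -> levels [7 7 4 6 6]
Step 8: flows [0->2,0->3,1->2,1->3,4->2] -> levels [5 5 7 8 5]
  -> period-2 cycle: step 8 state = step 6 state; never stabilizes
  -> state at step 30: (30-6) mod 2 = 0, same as step 6 -> [5 5 7 8 5]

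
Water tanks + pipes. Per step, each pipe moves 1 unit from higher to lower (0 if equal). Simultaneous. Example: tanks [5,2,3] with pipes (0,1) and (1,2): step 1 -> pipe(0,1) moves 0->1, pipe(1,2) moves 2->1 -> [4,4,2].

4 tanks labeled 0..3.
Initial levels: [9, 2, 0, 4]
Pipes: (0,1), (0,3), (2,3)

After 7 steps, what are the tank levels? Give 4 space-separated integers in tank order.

Answer: 3 5 3 4

Derivation:
Step 1: flows [0->1,0->3,3->2] -> levels [7 3 1 4]
Step 2: flows [0->1,0->3,3->2] -> levels [5 4 2 4]
Step 3: flows [0->1,0->3,3->2] -> levels [3 5 3 4]
Step 4: flows [1->0,3->0,3->2] -> levels [5 4 4 2]
Step 5: flows [0->1,0->3,2->3] -> levels [3 5 3 4]
  -> period-2 cycle: step 5 state = step 3 state
  -> state at step 7: (7-3) mod 2 = 0, same as step 3 -> [3 5 3 4]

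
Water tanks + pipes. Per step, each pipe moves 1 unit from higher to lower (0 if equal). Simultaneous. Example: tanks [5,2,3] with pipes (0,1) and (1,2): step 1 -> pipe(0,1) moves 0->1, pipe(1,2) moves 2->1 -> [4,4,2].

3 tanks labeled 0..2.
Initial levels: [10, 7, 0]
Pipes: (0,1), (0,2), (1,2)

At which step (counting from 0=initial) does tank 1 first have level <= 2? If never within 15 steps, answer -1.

Step 1: flows [0->1,0->2,1->2] -> levels [8 7 2]
Step 2: flows [0->1,0->2,1->2] -> levels [6 7 4]
Step 3: flows [1->0,0->2,1->2] -> levels [6 5 6]
Step 4: flows [0->1,0=2,2->1] -> levels [5 7 5]
Step 5: flows [1->0,0=2,1->2] -> levels [6 5 6]
  -> period-2 cycle (repeats step 3); tank 1 never drops to <=2
Tank 1 never reaches <=2 within 15 steps

Answer: -1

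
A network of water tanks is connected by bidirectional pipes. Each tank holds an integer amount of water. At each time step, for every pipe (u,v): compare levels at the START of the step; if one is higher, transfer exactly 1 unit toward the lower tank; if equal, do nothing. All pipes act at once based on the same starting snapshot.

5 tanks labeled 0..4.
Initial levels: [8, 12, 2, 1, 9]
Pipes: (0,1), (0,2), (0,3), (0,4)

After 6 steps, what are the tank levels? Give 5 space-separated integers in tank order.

Answer: 4 7 7 7 7

Derivation:
Step 1: flows [1->0,0->2,0->3,4->0] -> levels [8 11 3 2 8]
Step 2: flows [1->0,0->2,0->3,0=4] -> levels [7 10 4 3 8]
Step 3: flows [1->0,0->2,0->3,4->0] -> levels [7 9 5 4 7]
Step 4: flows [1->0,0->2,0->3,0=4] -> levels [6 8 6 5 7]
Step 5: flows [1->0,0=2,0->3,4->0] -> levels [7 7 6 6 6]
Step 6: flows [0=1,0->2,0->3,0->4] -> levels [4 7 7 7 7]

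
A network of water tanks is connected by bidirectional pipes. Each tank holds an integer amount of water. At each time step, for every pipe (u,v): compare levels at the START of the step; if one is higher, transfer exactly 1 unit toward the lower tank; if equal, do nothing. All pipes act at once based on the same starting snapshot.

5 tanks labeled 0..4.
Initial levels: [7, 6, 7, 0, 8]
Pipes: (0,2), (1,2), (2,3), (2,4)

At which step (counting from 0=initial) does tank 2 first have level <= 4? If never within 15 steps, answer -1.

Answer: 3

Derivation:
Step 1: flows [0=2,2->1,2->3,4->2] -> levels [7 7 6 1 7]
Step 2: flows [0->2,1->2,2->3,4->2] -> levels [6 6 8 2 6]
Step 3: flows [2->0,2->1,2->3,2->4] -> levels [7 7 4 3 7]
Tank 2 first reaches <=4 at step 3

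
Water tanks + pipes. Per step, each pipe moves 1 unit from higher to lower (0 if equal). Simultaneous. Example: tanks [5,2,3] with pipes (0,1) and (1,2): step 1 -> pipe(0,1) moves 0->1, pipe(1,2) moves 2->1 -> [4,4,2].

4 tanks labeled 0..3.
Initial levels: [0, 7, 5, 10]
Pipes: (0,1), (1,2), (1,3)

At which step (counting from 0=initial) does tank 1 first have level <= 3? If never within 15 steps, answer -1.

Answer: -1

Derivation:
Step 1: flows [1->0,1->2,3->1] -> levels [1 6 6 9]
Step 2: flows [1->0,1=2,3->1] -> levels [2 6 6 8]
Step 3: flows [1->0,1=2,3->1] -> levels [3 6 6 7]
Step 4: flows [1->0,1=2,3->1] -> levels [4 6 6 6]
Step 5: flows [1->0,1=2,1=3] -> levels [5 5 6 6]
Step 6: flows [0=1,2->1,3->1] -> levels [5 7 5 5]
Step 7: flows [1->0,1->2,1->3] -> levels [6 4 6 6]
Step 8: flows [0->1,2->1,3->1] -> levels [5 7 5 5]
  -> period-2 cycle (repeats step 6); tank 1 never drops to <=3
Tank 1 never reaches <=3 within 15 steps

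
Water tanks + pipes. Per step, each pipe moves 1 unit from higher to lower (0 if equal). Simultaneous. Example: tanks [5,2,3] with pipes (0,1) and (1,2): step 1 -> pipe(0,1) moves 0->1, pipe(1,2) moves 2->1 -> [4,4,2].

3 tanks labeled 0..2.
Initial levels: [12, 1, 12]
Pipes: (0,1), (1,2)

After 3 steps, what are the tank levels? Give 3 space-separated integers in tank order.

Answer: 9 7 9

Derivation:
Step 1: flows [0->1,2->1] -> levels [11 3 11]
Step 2: flows [0->1,2->1] -> levels [10 5 10]
Step 3: flows [0->1,2->1] -> levels [9 7 9]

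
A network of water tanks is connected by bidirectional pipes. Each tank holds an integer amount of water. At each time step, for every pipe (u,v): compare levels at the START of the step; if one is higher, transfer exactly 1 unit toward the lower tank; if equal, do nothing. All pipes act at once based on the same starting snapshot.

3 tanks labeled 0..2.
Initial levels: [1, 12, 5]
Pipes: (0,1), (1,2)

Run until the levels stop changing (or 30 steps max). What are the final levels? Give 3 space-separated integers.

Answer: 6 6 6

Derivation:
Step 1: flows [1->0,1->2] -> levels [2 10 6]
Step 2: flows [1->0,1->2] -> levels [3 8 7]
Step 3: flows [1->0,1->2] -> levels [4 6 8]
Step 4: flows [1->0,2->1] -> levels [5 6 7]
Step 5: flows [1->0,2->1] -> levels [6 6 6]
Step 6: flows [0=1,1=2] -> levels [6 6 6]
  -> stable (no change)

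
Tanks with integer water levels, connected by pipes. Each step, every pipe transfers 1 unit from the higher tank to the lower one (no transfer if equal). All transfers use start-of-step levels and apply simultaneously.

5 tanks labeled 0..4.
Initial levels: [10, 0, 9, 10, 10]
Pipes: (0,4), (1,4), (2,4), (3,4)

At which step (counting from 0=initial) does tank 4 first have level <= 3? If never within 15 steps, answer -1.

Step 1: flows [0=4,4->1,4->2,3=4] -> levels [10 1 10 10 8]
Step 2: flows [0->4,4->1,2->4,3->4] -> levels [9 2 9 9 10]
Step 3: flows [4->0,4->1,4->2,4->3] -> levels [10 3 10 10 6]
Step 4: flows [0->4,4->1,2->4,3->4] -> levels [9 4 9 9 8]
Step 5: flows [0->4,4->1,2->4,3->4] -> levels [8 5 8 8 10]
Step 6: flows [4->0,4->1,4->2,4->3] -> levels [9 6 9 9 6]
Step 7: flows [0->4,1=4,2->4,3->4] -> levels [8 6 8 8 9]
Step 8: flows [4->0,4->1,4->2,4->3] -> levels [9 7 9 9 5]
Step 9: flows [0->4,1->4,2->4,3->4] -> levels [8 6 8 8 9]
  -> period-2 cycle (repeats step 7); tank 4 never drops to <=3
Tank 4 never reaches <=3 within 15 steps

Answer: -1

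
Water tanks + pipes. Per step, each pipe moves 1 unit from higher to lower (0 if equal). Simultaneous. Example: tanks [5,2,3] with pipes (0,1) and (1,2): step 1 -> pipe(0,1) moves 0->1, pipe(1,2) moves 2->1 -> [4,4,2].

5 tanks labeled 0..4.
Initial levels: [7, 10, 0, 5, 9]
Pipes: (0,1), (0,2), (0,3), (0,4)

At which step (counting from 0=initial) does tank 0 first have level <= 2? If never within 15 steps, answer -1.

Step 1: flows [1->0,0->2,0->3,4->0] -> levels [7 9 1 6 8]
Step 2: flows [1->0,0->2,0->3,4->0] -> levels [7 8 2 7 7]
Step 3: flows [1->0,0->2,0=3,0=4] -> levels [7 7 3 7 7]
Step 4: flows [0=1,0->2,0=3,0=4] -> levels [6 7 4 7 7]
Step 5: flows [1->0,0->2,3->0,4->0] -> levels [8 6 5 6 6]
Step 6: flows [0->1,0->2,0->3,0->4] -> levels [4 7 6 7 7]
Step 7: flows [1->0,2->0,3->0,4->0] -> levels [8 6 5 6 6]
  -> period-2 cycle (repeats step 5); tank 0 never drops to <=2
Tank 0 never reaches <=2 within 15 steps

Answer: -1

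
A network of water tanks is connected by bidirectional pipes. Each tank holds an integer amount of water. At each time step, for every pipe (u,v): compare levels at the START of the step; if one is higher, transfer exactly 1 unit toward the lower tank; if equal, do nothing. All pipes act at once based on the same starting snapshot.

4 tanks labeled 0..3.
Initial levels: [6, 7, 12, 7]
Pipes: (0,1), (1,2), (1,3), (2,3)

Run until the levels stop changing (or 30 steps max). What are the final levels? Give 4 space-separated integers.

Step 1: flows [1->0,2->1,1=3,2->3] -> levels [7 7 10 8]
Step 2: flows [0=1,2->1,3->1,2->3] -> levels [7 9 8 8]
Step 3: flows [1->0,1->2,1->3,2=3] -> levels [8 6 9 9]
Step 4: flows [0->1,2->1,3->1,2=3] -> levels [7 9 8 8]
  -> period-2 cycle: step 4 state = step 2 state; never stabilizes
  -> state at step 30: (30-2) mod 2 = 0, same as step 2 -> [7 9 8 8]

Answer: 7 9 8 8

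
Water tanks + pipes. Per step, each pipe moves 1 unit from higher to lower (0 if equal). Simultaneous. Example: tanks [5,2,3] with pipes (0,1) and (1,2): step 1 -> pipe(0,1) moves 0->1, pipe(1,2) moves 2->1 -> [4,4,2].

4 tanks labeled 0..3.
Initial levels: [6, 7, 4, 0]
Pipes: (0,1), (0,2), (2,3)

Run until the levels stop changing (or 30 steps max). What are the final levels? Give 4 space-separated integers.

Step 1: flows [1->0,0->2,2->3] -> levels [6 6 4 1]
Step 2: flows [0=1,0->2,2->3] -> levels [5 6 4 2]
Step 3: flows [1->0,0->2,2->3] -> levels [5 5 4 3]
Step 4: flows [0=1,0->2,2->3] -> levels [4 5 4 4]
Step 5: flows [1->0,0=2,2=3] -> levels [5 4 4 4]
Step 6: flows [0->1,0->2,2=3] -> levels [3 5 5 4]
Step 7: flows [1->0,2->0,2->3] -> levels [5 4 3 5]
Step 8: flows [0->1,0->2,3->2] -> levels [3 5 5 4]
  -> period-2 cycle: step 8 state = step 6 state; never stabilizes
  -> state at step 30: (30-6) mod 2 = 0, same as step 6 -> [3 5 5 4]

Answer: 3 5 5 4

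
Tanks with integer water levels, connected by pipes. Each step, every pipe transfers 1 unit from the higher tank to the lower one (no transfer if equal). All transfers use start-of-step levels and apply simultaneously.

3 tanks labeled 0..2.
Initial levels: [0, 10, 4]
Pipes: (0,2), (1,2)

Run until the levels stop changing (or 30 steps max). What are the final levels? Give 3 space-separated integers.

Answer: 5 5 4

Derivation:
Step 1: flows [2->0,1->2] -> levels [1 9 4]
Step 2: flows [2->0,1->2] -> levels [2 8 4]
Step 3: flows [2->0,1->2] -> levels [3 7 4]
Step 4: flows [2->0,1->2] -> levels [4 6 4]
Step 5: flows [0=2,1->2] -> levels [4 5 5]
Step 6: flows [2->0,1=2] -> levels [5 5 4]
Step 7: flows [0->2,1->2] -> levels [4 4 6]
Step 8: flows [2->0,2->1] -> levels [5 5 4]
  -> period-2 cycle: step 8 state = step 6 state; never stabilizes
  -> state at step 30: (30-6) mod 2 = 0, same as step 6 -> [5 5 4]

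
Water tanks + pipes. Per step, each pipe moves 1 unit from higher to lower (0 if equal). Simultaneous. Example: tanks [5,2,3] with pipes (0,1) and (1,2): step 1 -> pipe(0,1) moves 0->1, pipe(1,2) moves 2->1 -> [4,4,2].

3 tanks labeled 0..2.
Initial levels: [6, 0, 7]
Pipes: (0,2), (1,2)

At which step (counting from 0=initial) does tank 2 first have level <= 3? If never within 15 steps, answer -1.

Step 1: flows [2->0,2->1] -> levels [7 1 5]
Step 2: flows [0->2,2->1] -> levels [6 2 5]
Step 3: flows [0->2,2->1] -> levels [5 3 5]
Step 4: flows [0=2,2->1] -> levels [5 4 4]
Step 5: flows [0->2,1=2] -> levels [4 4 5]
Step 6: flows [2->0,2->1] -> levels [5 5 3]
Tank 2 first reaches <=3 at step 6

Answer: 6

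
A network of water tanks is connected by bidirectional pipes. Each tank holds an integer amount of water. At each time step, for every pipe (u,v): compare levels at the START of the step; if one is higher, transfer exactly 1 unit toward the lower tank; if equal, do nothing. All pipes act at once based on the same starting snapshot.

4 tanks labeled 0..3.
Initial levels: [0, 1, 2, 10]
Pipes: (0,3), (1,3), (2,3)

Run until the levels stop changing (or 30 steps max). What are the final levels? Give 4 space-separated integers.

Answer: 2 3 3 5

Derivation:
Step 1: flows [3->0,3->1,3->2] -> levels [1 2 3 7]
Step 2: flows [3->0,3->1,3->2] -> levels [2 3 4 4]
Step 3: flows [3->0,3->1,2=3] -> levels [3 4 4 2]
Step 4: flows [0->3,1->3,2->3] -> levels [2 3 3 5]
Step 5: flows [3->0,3->1,3->2] -> levels [3 4 4 2]
  -> period-2 cycle: step 5 state = step 3 state; never stabilizes
  -> state at step 30: (30-3) mod 2 = 1, same as step 4 -> [2 3 3 5]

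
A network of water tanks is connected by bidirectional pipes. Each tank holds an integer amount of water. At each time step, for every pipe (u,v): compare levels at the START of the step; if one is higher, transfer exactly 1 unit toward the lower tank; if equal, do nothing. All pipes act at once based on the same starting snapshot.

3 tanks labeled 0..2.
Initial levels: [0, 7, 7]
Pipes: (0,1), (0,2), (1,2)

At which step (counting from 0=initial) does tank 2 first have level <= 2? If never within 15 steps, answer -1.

Answer: -1

Derivation:
Step 1: flows [1->0,2->0,1=2] -> levels [2 6 6]
Step 2: flows [1->0,2->0,1=2] -> levels [4 5 5]
Step 3: flows [1->0,2->0,1=2] -> levels [6 4 4]
Step 4: flows [0->1,0->2,1=2] -> levels [4 5 5]
  -> period-2 cycle (repeats step 2); tank 2 never drops to <=2
Tank 2 never reaches <=2 within 15 steps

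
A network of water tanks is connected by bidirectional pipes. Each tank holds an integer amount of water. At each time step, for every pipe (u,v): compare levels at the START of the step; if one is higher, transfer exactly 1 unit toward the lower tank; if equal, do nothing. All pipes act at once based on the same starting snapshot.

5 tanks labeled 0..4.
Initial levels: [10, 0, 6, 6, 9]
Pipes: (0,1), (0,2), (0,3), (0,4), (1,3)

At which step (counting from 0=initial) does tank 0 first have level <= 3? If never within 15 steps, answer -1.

Step 1: flows [0->1,0->2,0->3,0->4,3->1] -> levels [6 2 7 6 10]
Step 2: flows [0->1,2->0,0=3,4->0,3->1] -> levels [7 4 6 5 9]
Step 3: flows [0->1,0->2,0->3,4->0,3->1] -> levels [5 6 7 5 8]
Step 4: flows [1->0,2->0,0=3,4->0,1->3] -> levels [8 4 6 6 7]
Step 5: flows [0->1,0->2,0->3,0->4,3->1] -> levels [4 6 7 6 8]
Step 6: flows [1->0,2->0,3->0,4->0,1=3] -> levels [8 5 6 5 7]
Step 7: flows [0->1,0->2,0->3,0->4,1=3] -> levels [4 6 7 6 8]
  -> period-2 cycle (repeats step 5); tank 0 never drops to <=3
Tank 0 never reaches <=3 within 15 steps

Answer: -1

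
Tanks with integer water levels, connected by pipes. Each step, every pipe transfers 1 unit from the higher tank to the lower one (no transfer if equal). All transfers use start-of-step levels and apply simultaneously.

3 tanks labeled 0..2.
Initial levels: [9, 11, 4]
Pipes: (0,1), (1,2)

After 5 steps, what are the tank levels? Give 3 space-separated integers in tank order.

Answer: 8 8 8

Derivation:
Step 1: flows [1->0,1->2] -> levels [10 9 5]
Step 2: flows [0->1,1->2] -> levels [9 9 6]
Step 3: flows [0=1,1->2] -> levels [9 8 7]
Step 4: flows [0->1,1->2] -> levels [8 8 8]
Step 5: flows [0=1,1=2] -> levels [8 8 8]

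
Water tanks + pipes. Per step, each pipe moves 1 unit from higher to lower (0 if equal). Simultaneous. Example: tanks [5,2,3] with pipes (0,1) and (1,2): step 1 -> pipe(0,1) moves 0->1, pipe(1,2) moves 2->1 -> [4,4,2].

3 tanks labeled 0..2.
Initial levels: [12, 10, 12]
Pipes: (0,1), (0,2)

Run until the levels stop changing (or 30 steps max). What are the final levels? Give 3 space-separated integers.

Step 1: flows [0->1,0=2] -> levels [11 11 12]
Step 2: flows [0=1,2->0] -> levels [12 11 11]
Step 3: flows [0->1,0->2] -> levels [10 12 12]
Step 4: flows [1->0,2->0] -> levels [12 11 11]
  -> period-2 cycle: step 4 state = step 2 state; never stabilizes
  -> state at step 30: (30-2) mod 2 = 0, same as step 2 -> [12 11 11]

Answer: 12 11 11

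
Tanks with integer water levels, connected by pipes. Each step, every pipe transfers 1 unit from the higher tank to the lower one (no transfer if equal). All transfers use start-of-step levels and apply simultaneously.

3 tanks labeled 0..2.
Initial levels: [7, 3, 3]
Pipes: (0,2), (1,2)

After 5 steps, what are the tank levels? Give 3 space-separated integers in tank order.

Answer: 4 4 5

Derivation:
Step 1: flows [0->2,1=2] -> levels [6 3 4]
Step 2: flows [0->2,2->1] -> levels [5 4 4]
Step 3: flows [0->2,1=2] -> levels [4 4 5]
Step 4: flows [2->0,2->1] -> levels [5 5 3]
Step 5: flows [0->2,1->2] -> levels [4 4 5]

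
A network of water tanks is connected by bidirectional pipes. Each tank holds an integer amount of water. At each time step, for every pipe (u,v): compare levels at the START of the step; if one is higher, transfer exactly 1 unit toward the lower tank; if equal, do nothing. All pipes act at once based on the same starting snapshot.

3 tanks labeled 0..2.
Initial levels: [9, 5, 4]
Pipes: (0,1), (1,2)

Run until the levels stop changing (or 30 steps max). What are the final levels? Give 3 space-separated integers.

Step 1: flows [0->1,1->2] -> levels [8 5 5]
Step 2: flows [0->1,1=2] -> levels [7 6 5]
Step 3: flows [0->1,1->2] -> levels [6 6 6]
Step 4: flows [0=1,1=2] -> levels [6 6 6]
  -> stable (no change)

Answer: 6 6 6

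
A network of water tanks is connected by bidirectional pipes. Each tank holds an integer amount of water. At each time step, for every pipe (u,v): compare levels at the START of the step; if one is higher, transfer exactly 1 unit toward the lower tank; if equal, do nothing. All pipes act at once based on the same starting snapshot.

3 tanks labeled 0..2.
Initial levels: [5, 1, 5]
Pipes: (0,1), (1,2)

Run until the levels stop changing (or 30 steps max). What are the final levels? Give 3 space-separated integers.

Step 1: flows [0->1,2->1] -> levels [4 3 4]
Step 2: flows [0->1,2->1] -> levels [3 5 3]
Step 3: flows [1->0,1->2] -> levels [4 3 4]
  -> period-2 cycle: step 3 state = step 1 state; never stabilizes
  -> state at step 30: (30-1) mod 2 = 1, same as step 2 -> [3 5 3]

Answer: 3 5 3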